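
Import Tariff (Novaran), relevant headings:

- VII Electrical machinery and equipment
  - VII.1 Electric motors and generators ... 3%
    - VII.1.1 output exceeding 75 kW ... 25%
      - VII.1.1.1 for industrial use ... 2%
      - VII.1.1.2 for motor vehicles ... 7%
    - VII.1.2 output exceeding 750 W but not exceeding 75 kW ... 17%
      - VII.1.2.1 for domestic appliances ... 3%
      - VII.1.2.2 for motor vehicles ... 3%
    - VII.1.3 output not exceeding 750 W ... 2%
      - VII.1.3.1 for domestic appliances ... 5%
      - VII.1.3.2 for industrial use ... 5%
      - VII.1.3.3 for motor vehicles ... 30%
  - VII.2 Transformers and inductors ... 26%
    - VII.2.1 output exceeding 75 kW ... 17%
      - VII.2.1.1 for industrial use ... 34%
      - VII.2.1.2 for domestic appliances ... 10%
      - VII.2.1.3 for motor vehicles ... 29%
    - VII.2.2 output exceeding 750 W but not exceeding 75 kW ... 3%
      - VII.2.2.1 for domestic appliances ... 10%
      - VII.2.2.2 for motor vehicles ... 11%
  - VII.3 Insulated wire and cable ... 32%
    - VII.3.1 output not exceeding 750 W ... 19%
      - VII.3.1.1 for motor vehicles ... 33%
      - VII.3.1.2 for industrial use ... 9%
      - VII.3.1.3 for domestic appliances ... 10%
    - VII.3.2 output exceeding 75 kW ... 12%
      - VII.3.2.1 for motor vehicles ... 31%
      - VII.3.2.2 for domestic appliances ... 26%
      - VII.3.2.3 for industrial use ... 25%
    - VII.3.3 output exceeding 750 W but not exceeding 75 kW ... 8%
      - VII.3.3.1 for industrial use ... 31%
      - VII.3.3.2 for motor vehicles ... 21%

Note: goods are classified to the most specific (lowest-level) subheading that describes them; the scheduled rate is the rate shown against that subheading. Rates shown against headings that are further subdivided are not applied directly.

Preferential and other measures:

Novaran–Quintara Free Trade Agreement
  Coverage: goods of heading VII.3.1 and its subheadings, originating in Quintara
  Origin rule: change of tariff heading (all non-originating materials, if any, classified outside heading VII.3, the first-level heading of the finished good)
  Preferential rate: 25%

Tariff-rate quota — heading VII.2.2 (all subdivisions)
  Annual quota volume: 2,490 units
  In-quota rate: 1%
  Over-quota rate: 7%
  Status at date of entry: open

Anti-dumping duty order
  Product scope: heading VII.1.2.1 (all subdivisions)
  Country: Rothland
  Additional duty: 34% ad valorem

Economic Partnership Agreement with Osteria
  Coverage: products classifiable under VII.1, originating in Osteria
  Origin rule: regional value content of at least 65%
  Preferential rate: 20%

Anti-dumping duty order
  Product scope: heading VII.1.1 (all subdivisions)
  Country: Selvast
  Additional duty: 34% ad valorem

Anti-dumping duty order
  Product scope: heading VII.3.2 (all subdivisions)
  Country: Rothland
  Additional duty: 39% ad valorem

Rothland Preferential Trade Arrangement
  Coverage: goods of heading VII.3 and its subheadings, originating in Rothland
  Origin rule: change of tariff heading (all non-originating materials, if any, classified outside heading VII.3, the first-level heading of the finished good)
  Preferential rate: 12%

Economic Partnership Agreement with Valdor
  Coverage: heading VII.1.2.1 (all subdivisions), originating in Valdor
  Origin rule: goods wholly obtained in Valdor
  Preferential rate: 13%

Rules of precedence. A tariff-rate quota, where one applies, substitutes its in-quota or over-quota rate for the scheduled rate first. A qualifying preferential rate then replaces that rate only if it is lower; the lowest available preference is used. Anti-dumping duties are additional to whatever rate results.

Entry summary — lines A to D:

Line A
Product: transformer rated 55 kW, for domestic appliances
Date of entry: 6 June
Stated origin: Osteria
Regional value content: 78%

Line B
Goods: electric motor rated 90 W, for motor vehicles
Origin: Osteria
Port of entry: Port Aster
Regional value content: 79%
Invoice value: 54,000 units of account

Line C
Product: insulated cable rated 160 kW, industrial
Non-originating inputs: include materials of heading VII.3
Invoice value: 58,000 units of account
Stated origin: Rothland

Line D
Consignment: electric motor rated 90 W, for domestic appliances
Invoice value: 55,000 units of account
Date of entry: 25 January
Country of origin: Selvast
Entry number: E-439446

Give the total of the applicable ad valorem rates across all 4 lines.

90%

Line A: transformer → VII.2; rated 55 kW → VII.2.2; for domestic appliances → VII.2.2.1. Scheduled 10%. quota on VII.2.2 open → in-quota 1%; Osteria agreement on VII.1: VII.2.2.1 not covered. → 1%.
Line B: electric motor → VII.1; rated 90 W → VII.1.3; for motor vehicles → VII.1.3.3. Scheduled 30%. Osteria agreement on VII.1: RVC ≥ 65% → 20% available; preferential 20%. → 20%.
Line C: insulated cable → VII.3; rated 160 kW → VII.3.2; industrial → VII.3.2.3. Scheduled 25%. Rothland agreement on VII.3: CTH not met; anti-dumping (Rothland, VII.3.2): +39%; total 25% + 39% = 64%. → 64%.
Line D: electric motor → VII.1; rated 90 W → VII.1.3; for domestic appliances → VII.1.3.1. Scheduled 5%. No special measure applies. → 5%.
Sum: 1% + 20% + 64% + 5% = 90%.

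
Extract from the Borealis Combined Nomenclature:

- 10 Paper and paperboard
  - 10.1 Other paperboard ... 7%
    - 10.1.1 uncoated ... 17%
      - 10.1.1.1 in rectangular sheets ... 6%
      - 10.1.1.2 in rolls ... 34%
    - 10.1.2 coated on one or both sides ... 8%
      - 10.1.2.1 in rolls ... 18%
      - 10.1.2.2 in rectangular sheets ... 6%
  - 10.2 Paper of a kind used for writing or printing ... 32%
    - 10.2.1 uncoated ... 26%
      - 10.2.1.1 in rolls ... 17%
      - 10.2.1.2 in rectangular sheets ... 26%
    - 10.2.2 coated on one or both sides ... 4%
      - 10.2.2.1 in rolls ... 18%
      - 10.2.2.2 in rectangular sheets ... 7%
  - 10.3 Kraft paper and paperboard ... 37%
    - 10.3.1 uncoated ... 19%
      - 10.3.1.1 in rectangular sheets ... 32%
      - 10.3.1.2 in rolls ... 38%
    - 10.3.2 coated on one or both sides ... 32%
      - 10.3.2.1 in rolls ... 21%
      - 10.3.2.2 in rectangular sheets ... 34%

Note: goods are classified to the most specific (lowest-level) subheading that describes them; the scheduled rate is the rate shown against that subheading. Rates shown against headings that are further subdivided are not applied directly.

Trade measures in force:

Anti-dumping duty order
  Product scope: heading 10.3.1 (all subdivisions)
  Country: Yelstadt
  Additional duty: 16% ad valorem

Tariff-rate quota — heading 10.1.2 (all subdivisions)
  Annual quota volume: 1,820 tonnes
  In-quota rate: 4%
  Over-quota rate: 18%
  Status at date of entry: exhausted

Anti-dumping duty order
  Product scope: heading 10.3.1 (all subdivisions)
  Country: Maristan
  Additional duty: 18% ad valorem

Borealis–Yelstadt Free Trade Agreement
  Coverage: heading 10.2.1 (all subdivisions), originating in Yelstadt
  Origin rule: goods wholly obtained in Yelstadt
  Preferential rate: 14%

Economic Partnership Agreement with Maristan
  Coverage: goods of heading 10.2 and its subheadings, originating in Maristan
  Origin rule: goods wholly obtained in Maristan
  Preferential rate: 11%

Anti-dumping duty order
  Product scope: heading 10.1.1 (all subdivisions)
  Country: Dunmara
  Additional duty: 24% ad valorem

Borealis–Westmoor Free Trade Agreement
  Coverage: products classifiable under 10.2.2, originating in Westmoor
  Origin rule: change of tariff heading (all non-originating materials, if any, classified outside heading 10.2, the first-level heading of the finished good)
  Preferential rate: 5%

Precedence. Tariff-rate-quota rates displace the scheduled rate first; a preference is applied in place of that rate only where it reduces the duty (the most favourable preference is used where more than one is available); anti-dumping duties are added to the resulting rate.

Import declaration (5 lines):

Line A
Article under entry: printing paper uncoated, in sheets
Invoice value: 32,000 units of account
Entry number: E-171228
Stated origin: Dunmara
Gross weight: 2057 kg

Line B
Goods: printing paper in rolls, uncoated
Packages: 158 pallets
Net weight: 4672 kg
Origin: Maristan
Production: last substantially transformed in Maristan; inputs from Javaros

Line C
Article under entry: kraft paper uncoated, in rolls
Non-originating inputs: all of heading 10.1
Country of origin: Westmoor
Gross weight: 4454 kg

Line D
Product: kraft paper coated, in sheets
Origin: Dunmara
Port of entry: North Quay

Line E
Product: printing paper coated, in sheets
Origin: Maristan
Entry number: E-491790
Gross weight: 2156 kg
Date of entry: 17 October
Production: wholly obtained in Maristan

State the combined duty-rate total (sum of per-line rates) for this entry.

Line A: printing paper → 10.2; uncoated → 10.2.1; in sheets → 10.2.1.2. Scheduled 26%. No special measure applies. → 26%.
Line B: printing paper → 10.2; uncoated → 10.2.1; in rolls → 10.2.1.1. Scheduled 17%. Maristan agreement on 10.2: not wholly obtained. → 17%.
Line C: kraft paper → 10.3; uncoated → 10.3.1; in rolls → 10.3.1.2. Scheduled 38%. Westmoor agreement on 10.2.2: 10.3.1.2 not covered. → 38%.
Line D: kraft paper → 10.3; coated → 10.3.2; in sheets → 10.3.2.2. Scheduled 34%. No special measure applies. → 34%.
Line E: printing paper → 10.2; coated → 10.2.2; in sheets → 10.2.2.2. Scheduled 7%. Maristan agreement on 10.2: wholly obtained → 11% available; preference 11% not lower than 7% → no reduction. → 7%.
Sum: 26% + 17% + 38% + 34% + 7% = 122%.

122%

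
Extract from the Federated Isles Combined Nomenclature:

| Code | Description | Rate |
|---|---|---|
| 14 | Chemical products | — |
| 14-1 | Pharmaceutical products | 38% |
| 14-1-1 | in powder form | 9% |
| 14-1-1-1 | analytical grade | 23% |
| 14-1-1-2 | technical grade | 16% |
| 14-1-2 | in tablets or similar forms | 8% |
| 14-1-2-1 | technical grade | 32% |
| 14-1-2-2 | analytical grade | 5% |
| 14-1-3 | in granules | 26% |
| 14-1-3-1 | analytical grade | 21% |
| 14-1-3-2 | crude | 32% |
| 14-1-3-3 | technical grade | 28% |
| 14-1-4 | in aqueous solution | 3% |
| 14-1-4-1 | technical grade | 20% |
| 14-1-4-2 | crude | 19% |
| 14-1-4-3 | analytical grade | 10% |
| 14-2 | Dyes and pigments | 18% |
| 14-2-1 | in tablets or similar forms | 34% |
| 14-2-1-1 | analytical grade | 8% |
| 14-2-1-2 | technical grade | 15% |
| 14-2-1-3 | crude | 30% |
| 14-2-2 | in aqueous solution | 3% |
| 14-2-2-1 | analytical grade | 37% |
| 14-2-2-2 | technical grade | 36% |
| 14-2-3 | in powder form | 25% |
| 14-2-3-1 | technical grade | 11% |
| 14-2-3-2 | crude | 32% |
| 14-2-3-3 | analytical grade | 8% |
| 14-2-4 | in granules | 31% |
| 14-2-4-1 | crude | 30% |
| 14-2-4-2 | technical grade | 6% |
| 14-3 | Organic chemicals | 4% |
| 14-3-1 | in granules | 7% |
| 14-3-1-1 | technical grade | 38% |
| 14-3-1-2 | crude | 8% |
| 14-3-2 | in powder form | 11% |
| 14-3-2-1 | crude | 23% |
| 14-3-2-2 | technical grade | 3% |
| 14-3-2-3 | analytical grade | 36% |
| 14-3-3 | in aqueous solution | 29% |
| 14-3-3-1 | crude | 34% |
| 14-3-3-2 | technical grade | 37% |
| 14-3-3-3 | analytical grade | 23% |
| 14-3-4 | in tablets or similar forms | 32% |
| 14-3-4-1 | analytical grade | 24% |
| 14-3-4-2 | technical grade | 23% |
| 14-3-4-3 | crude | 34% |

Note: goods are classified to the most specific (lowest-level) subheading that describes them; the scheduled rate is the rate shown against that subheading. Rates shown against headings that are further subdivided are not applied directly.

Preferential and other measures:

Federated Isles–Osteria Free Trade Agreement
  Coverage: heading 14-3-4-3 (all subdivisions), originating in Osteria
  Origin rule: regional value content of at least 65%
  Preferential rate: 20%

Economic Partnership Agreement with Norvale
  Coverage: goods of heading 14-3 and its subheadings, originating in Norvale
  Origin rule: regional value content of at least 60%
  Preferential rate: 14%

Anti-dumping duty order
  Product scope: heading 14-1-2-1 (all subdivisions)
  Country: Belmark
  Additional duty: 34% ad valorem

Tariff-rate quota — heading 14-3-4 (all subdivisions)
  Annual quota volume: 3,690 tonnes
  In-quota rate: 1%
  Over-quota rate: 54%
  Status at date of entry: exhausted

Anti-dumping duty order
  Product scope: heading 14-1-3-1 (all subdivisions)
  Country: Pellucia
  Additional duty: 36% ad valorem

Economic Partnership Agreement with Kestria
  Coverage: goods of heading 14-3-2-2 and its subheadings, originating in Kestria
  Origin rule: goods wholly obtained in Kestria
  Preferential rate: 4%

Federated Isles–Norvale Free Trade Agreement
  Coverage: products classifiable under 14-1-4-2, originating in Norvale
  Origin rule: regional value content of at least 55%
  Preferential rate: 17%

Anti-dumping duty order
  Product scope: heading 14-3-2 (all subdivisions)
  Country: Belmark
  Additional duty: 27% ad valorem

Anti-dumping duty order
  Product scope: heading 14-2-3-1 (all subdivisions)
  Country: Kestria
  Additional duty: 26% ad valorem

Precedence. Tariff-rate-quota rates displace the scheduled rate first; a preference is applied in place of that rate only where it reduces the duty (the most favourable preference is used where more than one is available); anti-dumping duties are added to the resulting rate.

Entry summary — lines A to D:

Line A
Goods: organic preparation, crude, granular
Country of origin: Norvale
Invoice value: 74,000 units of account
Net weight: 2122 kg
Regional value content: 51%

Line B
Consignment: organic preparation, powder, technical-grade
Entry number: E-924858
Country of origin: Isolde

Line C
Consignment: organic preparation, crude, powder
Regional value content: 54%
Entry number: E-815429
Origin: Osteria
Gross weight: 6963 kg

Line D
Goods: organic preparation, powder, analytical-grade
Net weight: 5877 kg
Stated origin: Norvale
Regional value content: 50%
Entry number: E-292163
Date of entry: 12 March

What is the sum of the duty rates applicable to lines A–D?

Line A: organic → 14-3; granular → 14-3-1; crude → 14-3-1-2. Scheduled 8%. Norvale agreement on 14-3: RVC < 60%; Norvale agreement on 14-1-4-2: 14-3-1-2 not covered. → 8%.
Line B: organic → 14-3; powder → 14-3-2; technical-grade → 14-3-2-2. Scheduled 3%. No special measure applies. → 3%.
Line C: organic → 14-3; powder → 14-3-2; crude → 14-3-2-1. Scheduled 23%. Osteria agreement on 14-3-4-3: 14-3-2-1 not covered. → 23%.
Line D: organic → 14-3; powder → 14-3-2; analytical-grade → 14-3-2-3. Scheduled 36%. Norvale agreement on 14-3: RVC < 60%; Norvale agreement on 14-1-4-2: 14-3-2-3 not covered. → 36%.
Sum: 8% + 3% + 23% + 36% = 70%.

70%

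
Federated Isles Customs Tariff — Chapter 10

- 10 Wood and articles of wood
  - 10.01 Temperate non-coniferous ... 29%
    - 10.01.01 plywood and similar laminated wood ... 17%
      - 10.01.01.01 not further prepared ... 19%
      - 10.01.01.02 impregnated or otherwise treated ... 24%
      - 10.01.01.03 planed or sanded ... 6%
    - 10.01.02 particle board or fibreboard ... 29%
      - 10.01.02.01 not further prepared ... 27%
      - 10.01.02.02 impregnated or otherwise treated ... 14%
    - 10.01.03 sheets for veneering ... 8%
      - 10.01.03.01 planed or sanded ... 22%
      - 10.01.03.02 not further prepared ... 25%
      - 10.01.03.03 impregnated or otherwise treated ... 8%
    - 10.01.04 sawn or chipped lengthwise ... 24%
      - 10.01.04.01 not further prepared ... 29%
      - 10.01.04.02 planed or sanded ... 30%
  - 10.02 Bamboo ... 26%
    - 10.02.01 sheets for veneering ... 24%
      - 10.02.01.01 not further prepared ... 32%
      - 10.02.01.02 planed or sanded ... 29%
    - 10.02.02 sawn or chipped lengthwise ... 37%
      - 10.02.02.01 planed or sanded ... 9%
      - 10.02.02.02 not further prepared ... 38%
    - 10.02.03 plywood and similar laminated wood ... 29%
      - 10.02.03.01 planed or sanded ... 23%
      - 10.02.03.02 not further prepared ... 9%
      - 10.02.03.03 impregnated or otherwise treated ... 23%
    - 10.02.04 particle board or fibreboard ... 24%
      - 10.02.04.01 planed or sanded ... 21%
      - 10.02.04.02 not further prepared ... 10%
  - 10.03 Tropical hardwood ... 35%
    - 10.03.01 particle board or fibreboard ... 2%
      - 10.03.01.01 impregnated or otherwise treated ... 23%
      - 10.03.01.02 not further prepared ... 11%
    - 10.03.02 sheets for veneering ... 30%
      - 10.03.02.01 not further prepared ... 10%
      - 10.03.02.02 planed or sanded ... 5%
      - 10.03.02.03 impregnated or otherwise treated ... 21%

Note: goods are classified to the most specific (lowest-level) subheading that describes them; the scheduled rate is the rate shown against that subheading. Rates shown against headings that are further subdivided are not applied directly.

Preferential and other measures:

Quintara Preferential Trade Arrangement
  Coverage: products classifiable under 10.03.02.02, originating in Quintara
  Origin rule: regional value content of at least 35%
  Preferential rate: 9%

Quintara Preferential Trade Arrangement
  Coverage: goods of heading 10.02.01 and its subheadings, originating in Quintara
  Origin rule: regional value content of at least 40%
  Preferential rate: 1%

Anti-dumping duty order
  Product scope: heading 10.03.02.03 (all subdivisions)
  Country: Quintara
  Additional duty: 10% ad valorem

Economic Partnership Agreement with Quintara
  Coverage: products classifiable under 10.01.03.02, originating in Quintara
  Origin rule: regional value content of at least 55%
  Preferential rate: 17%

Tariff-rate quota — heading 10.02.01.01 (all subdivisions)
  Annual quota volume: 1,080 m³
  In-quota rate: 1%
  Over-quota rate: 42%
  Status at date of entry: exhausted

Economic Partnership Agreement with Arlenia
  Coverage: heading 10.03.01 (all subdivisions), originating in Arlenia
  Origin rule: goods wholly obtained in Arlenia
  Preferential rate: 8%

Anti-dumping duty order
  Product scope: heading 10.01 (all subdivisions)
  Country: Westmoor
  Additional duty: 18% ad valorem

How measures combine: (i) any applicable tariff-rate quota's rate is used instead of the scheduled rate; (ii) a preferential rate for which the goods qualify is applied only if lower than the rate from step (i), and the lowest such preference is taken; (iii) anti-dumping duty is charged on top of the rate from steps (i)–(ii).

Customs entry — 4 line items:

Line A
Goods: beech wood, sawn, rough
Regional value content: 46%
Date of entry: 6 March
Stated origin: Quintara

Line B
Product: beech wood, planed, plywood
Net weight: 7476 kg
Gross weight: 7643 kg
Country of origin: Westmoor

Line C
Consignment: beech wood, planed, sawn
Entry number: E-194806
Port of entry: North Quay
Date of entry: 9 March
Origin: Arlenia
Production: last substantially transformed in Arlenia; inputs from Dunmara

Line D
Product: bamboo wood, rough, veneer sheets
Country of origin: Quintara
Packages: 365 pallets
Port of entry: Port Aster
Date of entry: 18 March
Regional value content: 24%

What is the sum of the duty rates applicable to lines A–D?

125%

Line A: beech → 10.01; sawn → 10.01.04; rough → 10.01.04.01. Scheduled 29%. Quintara agreement on 10.03.02.02: 10.01.04.01 not covered; Quintara agreement on 10.02.01: 10.01.04.01 not covered; Quintara agreement on 10.01.03.02: 10.01.04.01 not covered. → 29%.
Line B: beech → 10.01; plywood → 10.01.01; planed → 10.01.01.03. Scheduled 6%. anti-dumping (Westmoor, 10.01): +18%; total 6% + 18% = 24%. → 24%.
Line C: beech → 10.01; sawn → 10.01.04; planed → 10.01.04.02. Scheduled 30%. Arlenia agreement on 10.03.01: 10.01.04.02 not covered. → 30%.
Line D: bamboo → 10.02; veneer sheets → 10.02.01; rough → 10.02.01.01. Scheduled 32%. quota on 10.02.01.01 exhausted → over-quota 42%; Quintara agreement on 10.03.02.02: 10.02.01.01 not covered; Quintara agreement on 10.02.01: RVC < 40%; Quintara agreement on 10.01.03.02: 10.02.01.01 not covered. → 42%.
Sum: 29% + 24% + 30% + 42% = 125%.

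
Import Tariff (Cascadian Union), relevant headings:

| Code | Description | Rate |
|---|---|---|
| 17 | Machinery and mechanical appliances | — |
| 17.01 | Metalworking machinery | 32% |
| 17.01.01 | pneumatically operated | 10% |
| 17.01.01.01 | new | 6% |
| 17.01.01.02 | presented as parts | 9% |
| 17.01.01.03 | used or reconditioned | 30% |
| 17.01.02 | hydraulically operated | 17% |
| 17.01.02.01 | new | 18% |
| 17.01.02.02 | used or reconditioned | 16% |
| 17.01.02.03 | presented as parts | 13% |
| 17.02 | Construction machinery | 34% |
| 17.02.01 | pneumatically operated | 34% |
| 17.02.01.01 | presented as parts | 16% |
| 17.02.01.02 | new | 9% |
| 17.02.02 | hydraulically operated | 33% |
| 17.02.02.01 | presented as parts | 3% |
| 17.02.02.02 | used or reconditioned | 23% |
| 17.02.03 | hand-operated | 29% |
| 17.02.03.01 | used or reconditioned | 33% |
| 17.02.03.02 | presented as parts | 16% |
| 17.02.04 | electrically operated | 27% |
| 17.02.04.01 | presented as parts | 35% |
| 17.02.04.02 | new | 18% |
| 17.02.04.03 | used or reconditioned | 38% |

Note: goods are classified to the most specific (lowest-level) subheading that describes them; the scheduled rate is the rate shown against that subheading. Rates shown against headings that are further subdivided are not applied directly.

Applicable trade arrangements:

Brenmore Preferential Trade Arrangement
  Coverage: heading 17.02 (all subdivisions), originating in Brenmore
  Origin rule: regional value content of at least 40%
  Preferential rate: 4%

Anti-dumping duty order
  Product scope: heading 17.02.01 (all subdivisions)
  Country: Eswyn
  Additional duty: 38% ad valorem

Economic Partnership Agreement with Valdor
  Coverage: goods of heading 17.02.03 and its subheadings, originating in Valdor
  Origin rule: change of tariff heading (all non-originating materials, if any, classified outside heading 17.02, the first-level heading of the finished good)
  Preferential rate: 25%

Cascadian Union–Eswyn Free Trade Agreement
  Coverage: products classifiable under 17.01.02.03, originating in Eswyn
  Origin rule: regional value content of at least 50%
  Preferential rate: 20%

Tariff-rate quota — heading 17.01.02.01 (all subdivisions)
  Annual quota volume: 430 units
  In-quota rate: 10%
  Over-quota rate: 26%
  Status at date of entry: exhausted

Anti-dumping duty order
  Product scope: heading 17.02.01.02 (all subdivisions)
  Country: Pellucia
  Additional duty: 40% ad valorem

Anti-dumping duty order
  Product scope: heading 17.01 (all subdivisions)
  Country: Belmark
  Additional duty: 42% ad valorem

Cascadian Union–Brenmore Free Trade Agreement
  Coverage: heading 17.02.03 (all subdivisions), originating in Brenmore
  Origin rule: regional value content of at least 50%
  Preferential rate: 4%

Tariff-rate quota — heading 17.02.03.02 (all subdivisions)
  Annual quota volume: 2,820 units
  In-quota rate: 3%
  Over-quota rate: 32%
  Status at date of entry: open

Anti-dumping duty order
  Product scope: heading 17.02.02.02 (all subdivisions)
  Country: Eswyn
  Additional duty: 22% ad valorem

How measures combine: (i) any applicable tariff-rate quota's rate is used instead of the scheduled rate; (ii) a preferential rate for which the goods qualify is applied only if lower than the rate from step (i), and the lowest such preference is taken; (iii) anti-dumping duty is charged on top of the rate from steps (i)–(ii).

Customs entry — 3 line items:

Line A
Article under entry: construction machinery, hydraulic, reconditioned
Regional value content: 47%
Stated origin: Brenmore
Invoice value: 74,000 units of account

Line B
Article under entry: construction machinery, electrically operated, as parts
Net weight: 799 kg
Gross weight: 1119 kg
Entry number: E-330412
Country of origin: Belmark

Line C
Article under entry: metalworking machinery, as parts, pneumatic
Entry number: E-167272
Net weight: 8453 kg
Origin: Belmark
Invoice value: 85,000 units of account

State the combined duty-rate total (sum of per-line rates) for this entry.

Line A: construction → 17.02; hydraulic → 17.02.02; reconditioned → 17.02.02.02. Scheduled 23%. Brenmore agreement on 17.02: RVC ≥ 40% → 4% available; Brenmore agreement on 17.02.03: 17.02.02.02 not covered; preferential 4%. → 4%.
Line B: construction → 17.02; electrically operated → 17.02.04; as parts → 17.02.04.01. Scheduled 35%. No special measure applies. → 35%.
Line C: metalworking → 17.01; pneumatic → 17.01.01; as parts → 17.01.01.02. Scheduled 9%. anti-dumping (Belmark, 17.01): +42%; total 9% + 42% = 51%. → 51%.
Sum: 4% + 35% + 51% = 90%.

90%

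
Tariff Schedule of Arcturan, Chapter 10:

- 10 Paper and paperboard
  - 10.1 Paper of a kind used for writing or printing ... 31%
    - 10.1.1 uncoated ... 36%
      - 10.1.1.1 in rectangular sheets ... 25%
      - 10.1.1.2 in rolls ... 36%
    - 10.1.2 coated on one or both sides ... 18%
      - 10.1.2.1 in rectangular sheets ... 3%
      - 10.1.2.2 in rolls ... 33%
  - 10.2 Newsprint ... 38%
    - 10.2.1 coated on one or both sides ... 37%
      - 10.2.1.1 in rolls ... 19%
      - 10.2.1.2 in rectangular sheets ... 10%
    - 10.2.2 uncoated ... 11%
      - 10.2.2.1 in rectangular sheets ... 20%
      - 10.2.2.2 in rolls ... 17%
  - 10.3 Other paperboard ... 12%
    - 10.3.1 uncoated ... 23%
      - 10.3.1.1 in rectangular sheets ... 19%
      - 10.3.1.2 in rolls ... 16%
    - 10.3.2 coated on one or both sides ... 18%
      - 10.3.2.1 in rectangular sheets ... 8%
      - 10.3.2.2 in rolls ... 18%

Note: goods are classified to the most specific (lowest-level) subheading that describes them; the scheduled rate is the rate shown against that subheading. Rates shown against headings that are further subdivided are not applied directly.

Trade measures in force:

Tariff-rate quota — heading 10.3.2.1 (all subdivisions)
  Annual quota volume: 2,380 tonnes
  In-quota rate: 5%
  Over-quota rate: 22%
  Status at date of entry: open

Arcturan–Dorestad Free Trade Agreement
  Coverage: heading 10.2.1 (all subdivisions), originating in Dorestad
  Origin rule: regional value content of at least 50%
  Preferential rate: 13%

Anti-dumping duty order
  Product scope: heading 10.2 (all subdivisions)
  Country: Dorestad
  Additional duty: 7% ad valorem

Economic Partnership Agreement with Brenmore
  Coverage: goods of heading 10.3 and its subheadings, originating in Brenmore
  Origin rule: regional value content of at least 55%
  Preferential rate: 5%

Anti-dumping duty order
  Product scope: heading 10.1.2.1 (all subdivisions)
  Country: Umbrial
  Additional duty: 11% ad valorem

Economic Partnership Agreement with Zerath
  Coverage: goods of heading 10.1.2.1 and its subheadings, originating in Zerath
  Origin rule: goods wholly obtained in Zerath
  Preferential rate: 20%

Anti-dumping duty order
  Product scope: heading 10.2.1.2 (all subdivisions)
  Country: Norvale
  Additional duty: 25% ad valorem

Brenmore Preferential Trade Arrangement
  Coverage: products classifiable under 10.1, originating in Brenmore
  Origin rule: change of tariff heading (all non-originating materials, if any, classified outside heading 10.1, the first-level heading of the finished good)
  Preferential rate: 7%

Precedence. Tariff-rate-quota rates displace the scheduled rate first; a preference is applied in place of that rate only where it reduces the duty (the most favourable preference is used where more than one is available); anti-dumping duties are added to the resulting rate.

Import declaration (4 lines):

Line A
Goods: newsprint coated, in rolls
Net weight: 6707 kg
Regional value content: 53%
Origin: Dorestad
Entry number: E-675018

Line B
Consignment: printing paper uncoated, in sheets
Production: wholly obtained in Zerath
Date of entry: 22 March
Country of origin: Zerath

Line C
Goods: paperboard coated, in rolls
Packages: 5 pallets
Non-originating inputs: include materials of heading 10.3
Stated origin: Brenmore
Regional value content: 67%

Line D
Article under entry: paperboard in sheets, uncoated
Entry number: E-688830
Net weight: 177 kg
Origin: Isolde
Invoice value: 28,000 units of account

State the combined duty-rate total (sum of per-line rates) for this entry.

Line A: newsprint → 10.2; coated → 10.2.1; in rolls → 10.2.1.1. Scheduled 19%. Dorestad agreement on 10.2.1: RVC ≥ 50% → 13% available; preferential 13%; anti-dumping (Dorestad, 10.2): +7%; total 13% + 7% = 20%. → 20%.
Line B: printing paper → 10.1; uncoated → 10.1.1; in sheets → 10.1.1.1. Scheduled 25%. Zerath agreement on 10.1.2.1: 10.1.1.1 not covered. → 25%.
Line C: paperboard → 10.3; coated → 10.3.2; in rolls → 10.3.2.2. Scheduled 18%. Brenmore agreement on 10.3: RVC ≥ 55% → 5% available; Brenmore agreement on 10.1: 10.3.2.2 not covered; preferential 5%. → 5%.
Line D: paperboard → 10.3; uncoated → 10.3.1; in sheets → 10.3.1.1. Scheduled 19%. No special measure applies. → 19%.
Sum: 20% + 25% + 5% + 19% = 69%.

69%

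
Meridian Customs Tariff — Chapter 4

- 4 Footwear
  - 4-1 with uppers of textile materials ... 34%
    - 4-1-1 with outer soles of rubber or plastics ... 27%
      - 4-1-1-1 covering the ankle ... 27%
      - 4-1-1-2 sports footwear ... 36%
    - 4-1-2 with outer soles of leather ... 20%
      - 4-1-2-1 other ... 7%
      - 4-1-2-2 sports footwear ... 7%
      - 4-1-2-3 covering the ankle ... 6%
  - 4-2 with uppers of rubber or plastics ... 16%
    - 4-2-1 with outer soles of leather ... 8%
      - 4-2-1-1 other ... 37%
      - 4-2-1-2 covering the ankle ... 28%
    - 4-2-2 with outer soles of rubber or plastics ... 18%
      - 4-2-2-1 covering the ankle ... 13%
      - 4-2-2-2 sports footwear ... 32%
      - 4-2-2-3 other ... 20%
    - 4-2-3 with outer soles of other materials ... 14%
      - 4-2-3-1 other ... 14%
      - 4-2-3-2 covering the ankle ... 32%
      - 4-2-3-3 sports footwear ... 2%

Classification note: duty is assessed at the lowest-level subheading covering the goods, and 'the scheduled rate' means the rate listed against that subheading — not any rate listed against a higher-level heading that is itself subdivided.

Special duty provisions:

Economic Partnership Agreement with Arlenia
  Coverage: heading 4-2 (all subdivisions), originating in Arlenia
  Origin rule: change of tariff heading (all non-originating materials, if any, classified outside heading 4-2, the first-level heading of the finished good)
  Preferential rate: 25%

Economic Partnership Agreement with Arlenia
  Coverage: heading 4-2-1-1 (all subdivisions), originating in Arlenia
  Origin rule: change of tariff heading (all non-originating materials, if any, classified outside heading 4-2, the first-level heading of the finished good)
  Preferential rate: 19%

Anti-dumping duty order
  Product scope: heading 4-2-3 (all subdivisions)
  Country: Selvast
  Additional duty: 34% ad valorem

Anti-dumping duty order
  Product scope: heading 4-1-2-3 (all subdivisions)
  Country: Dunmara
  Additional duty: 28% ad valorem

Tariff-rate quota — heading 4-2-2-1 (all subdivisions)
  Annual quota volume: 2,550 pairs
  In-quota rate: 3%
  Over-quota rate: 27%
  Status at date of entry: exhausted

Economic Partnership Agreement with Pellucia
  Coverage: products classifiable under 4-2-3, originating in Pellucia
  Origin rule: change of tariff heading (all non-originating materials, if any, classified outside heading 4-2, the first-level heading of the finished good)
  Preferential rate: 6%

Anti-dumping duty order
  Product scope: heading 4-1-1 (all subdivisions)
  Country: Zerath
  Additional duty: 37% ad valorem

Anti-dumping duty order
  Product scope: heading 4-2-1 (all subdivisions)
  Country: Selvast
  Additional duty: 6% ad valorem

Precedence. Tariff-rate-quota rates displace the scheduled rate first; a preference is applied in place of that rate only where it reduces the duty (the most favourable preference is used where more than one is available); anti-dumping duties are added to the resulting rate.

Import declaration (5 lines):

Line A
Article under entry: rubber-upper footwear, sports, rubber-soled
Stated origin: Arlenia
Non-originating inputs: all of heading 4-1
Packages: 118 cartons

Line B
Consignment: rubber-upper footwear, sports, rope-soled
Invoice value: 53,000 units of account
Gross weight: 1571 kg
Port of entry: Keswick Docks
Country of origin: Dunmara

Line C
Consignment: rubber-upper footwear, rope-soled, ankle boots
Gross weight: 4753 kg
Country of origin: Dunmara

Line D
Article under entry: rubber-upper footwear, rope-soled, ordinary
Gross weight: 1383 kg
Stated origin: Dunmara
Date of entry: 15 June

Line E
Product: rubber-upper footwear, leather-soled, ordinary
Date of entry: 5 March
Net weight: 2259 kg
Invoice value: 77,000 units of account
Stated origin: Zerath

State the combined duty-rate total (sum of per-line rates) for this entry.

Line A: rubber-upper → 4-2; rubber-soled → 4-2-2; sports → 4-2-2-2. Scheduled 32%. Arlenia agreement on 4-2: CTH met → 25% available; Arlenia agreement on 4-2-1-1: 4-2-2-2 not covered; preferential 25%. → 25%.
Line B: rubber-upper → 4-2; rope-soled → 4-2-3; sports → 4-2-3-3. Scheduled 2%. No special measure applies. → 2%.
Line C: rubber-upper → 4-2; rope-soled → 4-2-3; ankle boots → 4-2-3-2. Scheduled 32%. No special measure applies. → 32%.
Line D: rubber-upper → 4-2; rope-soled → 4-2-3; ordinary → 4-2-3-1. Scheduled 14%. No special measure applies. → 14%.
Line E: rubber-upper → 4-2; leather-soled → 4-2-1; ordinary → 4-2-1-1. Scheduled 37%. No special measure applies. → 37%.
Sum: 25% + 2% + 32% + 14% + 37% = 110%.

110%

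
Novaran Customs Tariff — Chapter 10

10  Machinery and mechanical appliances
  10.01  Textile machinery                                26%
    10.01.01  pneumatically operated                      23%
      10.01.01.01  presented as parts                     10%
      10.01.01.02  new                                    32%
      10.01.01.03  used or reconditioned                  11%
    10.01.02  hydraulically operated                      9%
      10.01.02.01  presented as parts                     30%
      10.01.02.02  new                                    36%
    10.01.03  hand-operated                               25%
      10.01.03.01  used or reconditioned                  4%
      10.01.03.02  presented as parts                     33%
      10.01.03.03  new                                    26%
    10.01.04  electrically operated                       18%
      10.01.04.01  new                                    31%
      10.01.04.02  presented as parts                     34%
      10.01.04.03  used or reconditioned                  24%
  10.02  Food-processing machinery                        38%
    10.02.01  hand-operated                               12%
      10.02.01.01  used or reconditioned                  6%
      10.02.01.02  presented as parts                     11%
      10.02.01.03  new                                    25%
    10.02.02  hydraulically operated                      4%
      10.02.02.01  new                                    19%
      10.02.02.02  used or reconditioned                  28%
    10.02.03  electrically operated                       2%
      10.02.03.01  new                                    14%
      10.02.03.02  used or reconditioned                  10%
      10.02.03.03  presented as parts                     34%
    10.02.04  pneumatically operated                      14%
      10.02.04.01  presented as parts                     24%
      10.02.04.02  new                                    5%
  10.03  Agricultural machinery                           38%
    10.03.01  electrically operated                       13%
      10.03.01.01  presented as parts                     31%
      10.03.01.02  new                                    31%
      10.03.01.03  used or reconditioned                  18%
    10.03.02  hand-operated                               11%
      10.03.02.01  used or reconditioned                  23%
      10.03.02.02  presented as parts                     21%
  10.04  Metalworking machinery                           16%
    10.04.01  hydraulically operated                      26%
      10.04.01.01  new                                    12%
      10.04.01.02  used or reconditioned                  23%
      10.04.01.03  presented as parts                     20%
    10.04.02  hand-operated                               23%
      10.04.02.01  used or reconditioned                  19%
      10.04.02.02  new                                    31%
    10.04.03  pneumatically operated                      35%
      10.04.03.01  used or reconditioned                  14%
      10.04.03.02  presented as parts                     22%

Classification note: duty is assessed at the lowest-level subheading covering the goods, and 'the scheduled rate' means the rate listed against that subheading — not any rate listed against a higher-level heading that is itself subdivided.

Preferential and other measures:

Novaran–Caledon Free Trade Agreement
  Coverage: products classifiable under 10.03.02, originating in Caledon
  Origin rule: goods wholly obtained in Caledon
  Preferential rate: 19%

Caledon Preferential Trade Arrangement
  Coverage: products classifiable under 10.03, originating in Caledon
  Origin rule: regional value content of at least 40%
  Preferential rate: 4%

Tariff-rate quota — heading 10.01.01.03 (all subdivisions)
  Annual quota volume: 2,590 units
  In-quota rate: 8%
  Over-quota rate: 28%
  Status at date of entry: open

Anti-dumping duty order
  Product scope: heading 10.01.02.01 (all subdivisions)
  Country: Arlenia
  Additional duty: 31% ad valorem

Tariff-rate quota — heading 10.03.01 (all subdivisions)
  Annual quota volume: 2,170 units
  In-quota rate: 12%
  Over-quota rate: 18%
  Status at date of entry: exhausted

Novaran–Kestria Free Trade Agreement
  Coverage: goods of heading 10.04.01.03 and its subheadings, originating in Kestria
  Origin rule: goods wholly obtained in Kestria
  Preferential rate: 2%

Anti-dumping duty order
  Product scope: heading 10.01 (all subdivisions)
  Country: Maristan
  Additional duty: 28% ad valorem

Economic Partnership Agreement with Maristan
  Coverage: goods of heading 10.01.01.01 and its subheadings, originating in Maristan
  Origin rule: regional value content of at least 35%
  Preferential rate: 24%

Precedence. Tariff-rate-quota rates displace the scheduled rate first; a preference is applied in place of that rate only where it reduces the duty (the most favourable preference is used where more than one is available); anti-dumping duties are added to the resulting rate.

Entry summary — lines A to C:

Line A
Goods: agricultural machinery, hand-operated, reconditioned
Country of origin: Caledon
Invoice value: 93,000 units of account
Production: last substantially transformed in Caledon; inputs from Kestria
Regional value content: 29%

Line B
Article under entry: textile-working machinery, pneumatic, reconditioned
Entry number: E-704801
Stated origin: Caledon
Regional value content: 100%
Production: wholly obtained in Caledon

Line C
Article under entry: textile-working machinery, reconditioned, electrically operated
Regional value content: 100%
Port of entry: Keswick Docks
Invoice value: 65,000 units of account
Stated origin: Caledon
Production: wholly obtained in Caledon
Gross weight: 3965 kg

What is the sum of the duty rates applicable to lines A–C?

Line A: agricultural → 10.03; hand-operated → 10.03.02; reconditioned → 10.03.02.01. Scheduled 23%. Caledon agreement on 10.03.02: not wholly obtained; Caledon agreement on 10.03: RVC < 40%. → 23%.
Line B: textile-working → 10.01; pneumatic → 10.01.01; reconditioned → 10.01.01.03. Scheduled 11%. quota on 10.01.01.03 open → in-quota 8%; Caledon agreement on 10.03.02: 10.01.01.03 not covered; Caledon agreement on 10.03: 10.01.01.03 not covered. → 8%.
Line C: textile-working → 10.01; electrically operated → 10.01.04; reconditioned → 10.01.04.03. Scheduled 24%. Caledon agreement on 10.03.02: 10.01.04.03 not covered; Caledon agreement on 10.03: 10.01.04.03 not covered. → 24%.
Sum: 23% + 8% + 24% = 55%.

55%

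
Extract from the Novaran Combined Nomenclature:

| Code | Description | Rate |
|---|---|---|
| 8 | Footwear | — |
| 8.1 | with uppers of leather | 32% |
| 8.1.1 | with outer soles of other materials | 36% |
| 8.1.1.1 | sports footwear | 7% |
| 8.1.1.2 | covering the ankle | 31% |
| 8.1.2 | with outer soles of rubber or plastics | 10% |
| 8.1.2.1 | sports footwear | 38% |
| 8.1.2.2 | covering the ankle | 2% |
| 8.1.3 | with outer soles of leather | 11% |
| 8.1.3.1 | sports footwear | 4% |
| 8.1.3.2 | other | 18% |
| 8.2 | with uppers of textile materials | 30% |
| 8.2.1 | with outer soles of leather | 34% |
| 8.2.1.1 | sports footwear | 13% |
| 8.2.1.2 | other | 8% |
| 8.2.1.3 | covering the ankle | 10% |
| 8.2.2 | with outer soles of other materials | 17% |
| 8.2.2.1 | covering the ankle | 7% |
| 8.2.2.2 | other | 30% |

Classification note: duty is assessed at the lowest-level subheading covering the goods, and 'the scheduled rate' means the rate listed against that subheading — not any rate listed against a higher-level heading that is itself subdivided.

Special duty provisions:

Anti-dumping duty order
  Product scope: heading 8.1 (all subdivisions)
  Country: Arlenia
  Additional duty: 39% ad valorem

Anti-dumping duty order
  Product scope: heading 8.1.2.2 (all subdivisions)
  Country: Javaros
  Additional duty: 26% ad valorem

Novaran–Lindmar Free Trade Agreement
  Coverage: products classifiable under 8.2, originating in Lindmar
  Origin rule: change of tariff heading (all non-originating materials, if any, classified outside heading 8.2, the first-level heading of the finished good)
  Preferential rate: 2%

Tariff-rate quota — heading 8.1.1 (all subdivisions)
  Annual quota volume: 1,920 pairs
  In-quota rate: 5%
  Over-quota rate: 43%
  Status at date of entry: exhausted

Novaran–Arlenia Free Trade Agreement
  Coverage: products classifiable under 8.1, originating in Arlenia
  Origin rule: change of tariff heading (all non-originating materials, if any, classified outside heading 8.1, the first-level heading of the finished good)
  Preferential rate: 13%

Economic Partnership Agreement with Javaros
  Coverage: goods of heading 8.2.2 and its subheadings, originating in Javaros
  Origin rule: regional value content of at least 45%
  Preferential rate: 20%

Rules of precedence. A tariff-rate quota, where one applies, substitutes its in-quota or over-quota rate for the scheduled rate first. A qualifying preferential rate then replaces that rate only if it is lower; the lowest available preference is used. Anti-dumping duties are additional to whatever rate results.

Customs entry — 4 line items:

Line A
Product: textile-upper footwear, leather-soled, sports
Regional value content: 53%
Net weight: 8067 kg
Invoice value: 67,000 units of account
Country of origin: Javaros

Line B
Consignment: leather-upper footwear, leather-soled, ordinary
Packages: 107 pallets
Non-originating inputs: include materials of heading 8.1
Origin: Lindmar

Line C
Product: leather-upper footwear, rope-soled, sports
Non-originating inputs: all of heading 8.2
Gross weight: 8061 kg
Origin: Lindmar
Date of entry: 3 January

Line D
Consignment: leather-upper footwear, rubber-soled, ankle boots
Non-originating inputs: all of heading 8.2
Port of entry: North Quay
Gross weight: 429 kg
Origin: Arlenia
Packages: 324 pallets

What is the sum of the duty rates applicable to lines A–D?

115%

Line A: textile-upper → 8.2; leather-soled → 8.2.1; sports → 8.2.1.1. Scheduled 13%. Javaros agreement on 8.2.2: 8.2.1.1 not covered. → 13%.
Line B: leather-upper → 8.1; leather-soled → 8.1.3; ordinary → 8.1.3.2. Scheduled 18%. Lindmar agreement on 8.2: 8.1.3.2 not covered. → 18%.
Line C: leather-upper → 8.1; rope-soled → 8.1.1; sports → 8.1.1.1. Scheduled 7%. quota on 8.1.1 exhausted → over-quota 43%; Lindmar agreement on 8.2: 8.1.1.1 not covered. → 43%.
Line D: leather-upper → 8.1; rubber-soled → 8.1.2; ankle boots → 8.1.2.2. Scheduled 2%. Arlenia agreement on 8.1: CTH met → 13% available; preference 13% not lower than 2% → no reduction; anti-dumping (Arlenia, 8.1): +39%; total 2% + 39% = 41%. → 41%.
Sum: 13% + 18% + 43% + 41% = 115%.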